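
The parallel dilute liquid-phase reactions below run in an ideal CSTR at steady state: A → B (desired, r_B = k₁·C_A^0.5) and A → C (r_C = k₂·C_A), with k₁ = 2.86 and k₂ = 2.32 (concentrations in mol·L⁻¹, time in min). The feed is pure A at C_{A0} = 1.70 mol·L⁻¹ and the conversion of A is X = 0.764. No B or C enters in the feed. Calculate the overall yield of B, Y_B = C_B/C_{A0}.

Exit C_A = C_{A0}(1−X) = 1.70×0.236 = 0.4012 mol·L⁻¹.
A CSTR operates uniformly at the exit composition, giving r_B = 1.812 and r_C = 0.9308 (each k·C_A^n at C_A = 0.4012).
Fraction of consumed A going to B: r_B/(r_B+r_C) = 0.6606.
C_B = 0.6606·C_{A0}·X = 0.6606×1.70×0.764 = 0.858 mol·L⁻¹; Y_B = C_B/C_{A0} = 0.505.

0.505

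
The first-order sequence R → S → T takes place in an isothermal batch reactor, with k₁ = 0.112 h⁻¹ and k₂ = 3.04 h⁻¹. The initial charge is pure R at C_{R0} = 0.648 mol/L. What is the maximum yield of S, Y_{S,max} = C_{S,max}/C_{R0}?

For a first-order series the maximum intermediate yield is C_{S,max}/C_{R0} = (k₁/k₂)^[k₂/(k₂−k₁)].
= (0.112/3.04)^(3.04/(3.04−0.112)) = (0.03684)^(1.038) = 0.03247.

0.0325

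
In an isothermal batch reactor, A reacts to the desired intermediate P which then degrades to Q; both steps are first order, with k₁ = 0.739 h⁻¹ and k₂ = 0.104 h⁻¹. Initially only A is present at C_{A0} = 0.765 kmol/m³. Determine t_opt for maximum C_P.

3.09 h

For first-order series the maximum of C_P occurs at t_opt = ln(k₂/k₁)/(k₂−k₁).
= ln(0.104/0.739)/(0.104−0.739) = ln(0.1407)/-0.6350 = -1.961/-0.6350 = 3.09 h.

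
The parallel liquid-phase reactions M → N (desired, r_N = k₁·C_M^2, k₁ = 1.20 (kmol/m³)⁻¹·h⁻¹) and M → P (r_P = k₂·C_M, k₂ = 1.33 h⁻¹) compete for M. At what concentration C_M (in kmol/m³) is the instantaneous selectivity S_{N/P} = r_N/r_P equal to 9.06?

S_{N/P} = (k₁/k₂)·C_M ⇒ C_M = S·k₂/k₁.
= 9.06×1.33/1.20 = 10.0 kmol/m³.

10.0 kmol/m³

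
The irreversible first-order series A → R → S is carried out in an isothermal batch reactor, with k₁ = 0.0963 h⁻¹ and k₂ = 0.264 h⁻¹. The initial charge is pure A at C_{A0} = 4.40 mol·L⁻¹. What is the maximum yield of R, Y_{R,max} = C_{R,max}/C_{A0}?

0.204

At the optimum, C_{R,max}/C_{A0} = (k₁/k₂)^[k₂/(k₂−k₁)].
= (0.0963/0.264)^(0.264/(0.264−0.0963)) = (0.3648)^(1.574) = 0.2044.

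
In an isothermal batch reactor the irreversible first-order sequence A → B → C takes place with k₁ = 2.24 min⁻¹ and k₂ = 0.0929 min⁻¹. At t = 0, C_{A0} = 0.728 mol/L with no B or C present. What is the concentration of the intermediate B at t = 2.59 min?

For first-order series with pure A initially, C_B(t) = k₁C_{A0}/(k₂−k₁)·(e^(−k₁t) − e^(−k₂t)).
e^(−k₁t) = e^(−2.24×2.59) = e^(−5.802) = 0.003023; e^(−k₂t) = e^(−0.2406) = 0.7861.
C_B = 2.24×0.728/(0.0929−2.24) × (0.003023−0.7861) = (-0.7595)×(-0.7831) = 0.5948 mol/L.

0.595 mol/L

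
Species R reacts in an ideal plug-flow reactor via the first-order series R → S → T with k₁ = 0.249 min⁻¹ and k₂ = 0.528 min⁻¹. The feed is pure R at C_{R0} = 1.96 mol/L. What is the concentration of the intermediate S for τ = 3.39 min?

0.460 mol/L

Solving the coupled first-order balances gives C_S(τ) = [k₁/(k₂−k₁)]·C_{R0}·(e^(−k₁τ) − e^(−k₂τ)).
e^(−k₁τ) = e^(−0.249×3.39) = e^(−0.8441) = 0.4299; e^(−k₂τ) = e^(−1.790) = 0.1670.
C_S = 0.249×1.96/(0.528−0.249) × (0.4299−0.1670) = 1.749×0.2630 = 0.4600 mol/L.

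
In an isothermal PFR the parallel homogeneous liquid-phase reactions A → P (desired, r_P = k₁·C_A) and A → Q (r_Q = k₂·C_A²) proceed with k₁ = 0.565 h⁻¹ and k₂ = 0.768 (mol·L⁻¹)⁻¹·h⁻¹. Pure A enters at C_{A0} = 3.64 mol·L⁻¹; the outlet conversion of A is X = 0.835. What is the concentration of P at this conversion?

0.873 mol·L⁻¹

C_A = C_{A0}(1−X) = 0.6006 mol·L⁻¹.
Along a PFR/batch, dC_P/dC_A = −r_P/(r_P+r_Q) = −k₁/(k₁+k₂·C_A).
Integrating from C_{A0} to C_A: C_P = (0.565/0.768)·ln[(0.565+0.768·3.64)/(0.565+0.768·0.601)] = 0.7357·ln(3.361/1.026) = 0.8726 mol·L⁻¹.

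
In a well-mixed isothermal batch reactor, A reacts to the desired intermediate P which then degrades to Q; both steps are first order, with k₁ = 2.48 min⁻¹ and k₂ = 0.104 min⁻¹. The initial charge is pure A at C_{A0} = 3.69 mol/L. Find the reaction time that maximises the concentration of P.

Setting dC_P/dt = 0 gives t_opt = ln(k₂/k₁)/(k₂−k₁).
= ln(0.104/2.48)/(0.104−2.48) = ln(0.04194)/-2.376 = -3.172/-2.376 = 1.33 min.

1.33 min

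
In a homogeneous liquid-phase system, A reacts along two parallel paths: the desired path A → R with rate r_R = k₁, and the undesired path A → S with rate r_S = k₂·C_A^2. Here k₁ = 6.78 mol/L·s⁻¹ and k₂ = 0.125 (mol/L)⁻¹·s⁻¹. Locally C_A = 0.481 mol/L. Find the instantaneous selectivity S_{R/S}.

S_{R/S} = r_R/r_S = (k₁)/(k₂·C_A^2) = (k₁/k₂)·C_A^-2.
= (6.78) / (0.125×0.4810^2) = 6.780/0.02892 = 234.
The undesired path is higher order in A, so low C_A (CSTR or dilute feed) favours R.

234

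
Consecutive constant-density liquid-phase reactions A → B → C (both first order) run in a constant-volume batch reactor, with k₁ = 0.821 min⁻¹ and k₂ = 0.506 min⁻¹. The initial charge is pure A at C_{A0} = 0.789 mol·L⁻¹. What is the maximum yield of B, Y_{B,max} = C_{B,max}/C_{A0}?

0.460

For a first-order series the maximum intermediate yield is C_{B,max}/C_{A0} = (k₁/k₂)^[k₂/(k₂−k₁)].
= (0.821/0.506)^(0.506/(0.506−0.821)) = (1.623)^(-1.606) = 0.4596.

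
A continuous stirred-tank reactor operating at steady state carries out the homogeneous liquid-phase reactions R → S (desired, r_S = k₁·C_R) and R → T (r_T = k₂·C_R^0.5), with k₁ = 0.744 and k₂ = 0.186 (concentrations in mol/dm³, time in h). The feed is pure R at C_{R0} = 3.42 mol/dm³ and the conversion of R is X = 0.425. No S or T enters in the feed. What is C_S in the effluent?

Exit C_R = C_{R0}(1−X) = 3.42×0.575 = 1.966 mol/dm³.
In a CSTR the entire volume is at exit conditions, so r_S = 0.744×1.966 = 1.463 and r_T = 0.186×1.966^0.5 = 0.2608.
Fraction of consumed R going to S: r_S/(r_S+r_T) = 0.8487.
C_S = 0.8487·C_{R0}·X = 0.8487×3.42×0.425 = 1.23 mol/dm³.

1.23 mol/dm³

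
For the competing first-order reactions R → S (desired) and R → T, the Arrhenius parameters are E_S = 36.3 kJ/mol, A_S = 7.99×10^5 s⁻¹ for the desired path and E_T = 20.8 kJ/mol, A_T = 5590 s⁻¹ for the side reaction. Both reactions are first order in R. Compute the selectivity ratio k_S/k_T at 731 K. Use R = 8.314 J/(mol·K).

11.2

Since both paths have the same order in R, the concentration cancels and S_{S/T} = k_S/k_T = (A_S/A_T)·exp[(E_T−E_S)/(RT)].
(E_T−E_S)/(RT) = (20.8−36.3)×10³/(8.314×731) = -15500/6078 = -2.550.
k_S/k_T = (7.99×10^5/5590)·exp(-2.550) = 142.9 × 0.07805 = 11.2.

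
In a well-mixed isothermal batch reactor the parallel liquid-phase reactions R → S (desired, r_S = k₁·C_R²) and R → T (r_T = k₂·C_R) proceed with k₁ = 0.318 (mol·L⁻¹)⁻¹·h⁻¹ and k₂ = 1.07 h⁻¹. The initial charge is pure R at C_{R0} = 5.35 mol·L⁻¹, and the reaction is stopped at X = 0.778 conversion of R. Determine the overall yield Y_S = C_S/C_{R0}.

C_R = C_{R0}(1−X) = 1.188 mol·L⁻¹.
Along a PFR/batch, dC_T/dC_R = −r_T/(r_S+r_T) = −k₂/(k₂+k₁·C_R).
Integrating from C_{R0} to C_R: C_T = (1.07/0.318)·ln[(1.07+0.318·5.35)/(1.07+0.318·1.19)] = 3.365·ln(2.771/1.448) = 2.185 mol·L⁻¹.
Then C_S = (C_{R0}−C_R) − C_T = 4.162 − 2.185 = 1.977 mol·L⁻¹.
Y_S = C_S/C_{R0} = 1.977/5.35 = 0.370.

0.370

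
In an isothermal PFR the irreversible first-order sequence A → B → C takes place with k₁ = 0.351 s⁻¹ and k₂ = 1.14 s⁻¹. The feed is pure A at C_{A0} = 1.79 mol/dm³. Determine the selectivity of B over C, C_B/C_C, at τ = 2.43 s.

For first-order series with pure A initially, C_B(τ) = k₁C_{A0}/(k₂−k₁)·(e^(−k₁τ) − e^(−k₂τ)).
e^(−k₁τ) = e^(−0.351×2.43) = e^(−0.8529) = 0.4262; e^(−k₂τ) = e^(−2.770) = 0.06265.
C_B = 0.351×1.79/(1.14−0.351) × (0.4262−0.06265) = 0.7963×0.3635 = 0.2895 mol/dm³.
C_A = C_{A0}e^(−k₁τ) = 0.7628 mol/dm³, so C_C = C_{A0}−C_A−C_B = 0.7377 mol/dm³; C_B/C_C = 0.392.

0.392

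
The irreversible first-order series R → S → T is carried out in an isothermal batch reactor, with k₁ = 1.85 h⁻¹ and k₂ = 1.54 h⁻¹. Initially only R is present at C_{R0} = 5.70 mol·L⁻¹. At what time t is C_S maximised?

The intermediate peaks when r₁ = r₂, i.e. k₁e^(−k₁t) = k₂e^(−k₂t), giving t_opt = ln(k₂/k₁)/(k₂−k₁).
= ln(1.54/1.85)/(1.54−1.85) = ln(0.8324)/-0.3100 = -0.1834/-0.3100 = 0.592 h.

0.592 h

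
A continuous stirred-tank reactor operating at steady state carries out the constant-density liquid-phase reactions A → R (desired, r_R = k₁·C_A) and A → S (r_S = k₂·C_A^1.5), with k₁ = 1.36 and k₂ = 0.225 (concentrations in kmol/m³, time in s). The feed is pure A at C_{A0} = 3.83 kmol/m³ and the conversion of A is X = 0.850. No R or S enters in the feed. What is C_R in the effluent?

2.89 kmol/m³

Exit C_A = C_{A0}(1−X) = 3.83×0.150 = 0.5745 kmol/m³.
Rates in a CSTR are evaluated at the outlet concentration: r_R = 1.36×0.5745 = 0.7813, r_S = 0.225×0.5745^1.5 = 0.09798.
Fraction of consumed A going to R: r_R/(r_R+r_S) = 0.8886.
C_R = 0.8886·C_{A0}·X = 0.8886×3.83×0.850 = 2.89 kmol/m³.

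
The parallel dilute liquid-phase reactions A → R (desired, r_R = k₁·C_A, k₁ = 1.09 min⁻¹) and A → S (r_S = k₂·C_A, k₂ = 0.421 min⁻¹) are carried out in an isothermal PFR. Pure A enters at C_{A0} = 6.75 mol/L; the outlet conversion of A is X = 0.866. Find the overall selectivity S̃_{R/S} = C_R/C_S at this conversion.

C_A = C_{A0}(1−X) = 0.9045 mol/L.
Both paths are first order in A, so the instantaneous fraction to R is constant: dC_R/d(−C_A) = k₁/(k₁+k₂) = 0.7214.
C_R = 0.7214·(C_{A0}−C_A) = 0.7214×5.845 = 4.22 mol/L.
C_S = (C_{A0}−C_A)−C_R = 1.629 mol/L; S̃_{R/S} = 4.217/1.629 = 2.59.

2.59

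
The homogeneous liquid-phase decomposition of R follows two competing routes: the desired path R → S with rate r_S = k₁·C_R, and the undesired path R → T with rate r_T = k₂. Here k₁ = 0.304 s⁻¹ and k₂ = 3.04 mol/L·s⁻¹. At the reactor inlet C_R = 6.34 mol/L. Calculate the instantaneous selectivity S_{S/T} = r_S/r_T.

0.634

S_{S/T} = r_S/r_T = (k₁·C_R)/(k₂) = (k₁/k₂)·C_R.
= (0.304×6.340) / (3.04) = 1.927/3.040 = 0.634.
Since the desired path is higher order in R, keeping C_R high (PFR or concentrated feed) favours S.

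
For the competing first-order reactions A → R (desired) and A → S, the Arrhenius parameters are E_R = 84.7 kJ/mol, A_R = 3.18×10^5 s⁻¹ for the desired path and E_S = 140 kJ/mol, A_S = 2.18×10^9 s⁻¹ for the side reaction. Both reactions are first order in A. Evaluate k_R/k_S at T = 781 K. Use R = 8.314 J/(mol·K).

0.729

Since both paths have the same order in A, the concentration cancels and S_{R/S} = k_R/k_S = (A_R/A_S)·exp[(E_S−E_R)/(RT)].
(E_S−E_R)/(RT) = (140−84.7)×10³/(8.314×781) = 55300/6493 = 8.517.
k_R/k_S = (3.18×10^5/2.18×10^9)·exp(8.517) = 1.459×10^-4 × 4997 = 0.729.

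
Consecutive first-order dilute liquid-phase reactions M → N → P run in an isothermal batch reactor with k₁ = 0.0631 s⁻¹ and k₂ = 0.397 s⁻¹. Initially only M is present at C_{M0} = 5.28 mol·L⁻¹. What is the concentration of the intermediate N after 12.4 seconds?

0.449 mol·L⁻¹

The intermediate concentration in a first-order A→B→C sequence is C_N = k₁C_{M0}(e^(−k₁t) − e^(−k₂t))/(k₂−k₁).
e^(−k₁t) = e^(−0.0631×12.4) = e^(−0.7824) = 0.4573; e^(−k₂t) = e^(−4.923) = 0.007279.
C_N = 0.0631×5.28/(0.397−0.0631) × (0.4573−0.007279) = 0.9978×0.4500 = 0.4490 mol·L⁻¹.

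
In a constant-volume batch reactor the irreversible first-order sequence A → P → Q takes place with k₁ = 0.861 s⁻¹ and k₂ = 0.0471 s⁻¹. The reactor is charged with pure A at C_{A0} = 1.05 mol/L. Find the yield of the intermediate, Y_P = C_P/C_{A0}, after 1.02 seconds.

0.569

The intermediate concentration in a first-order A→B→C sequence is C_P = k₁C_{A0}(e^(−k₁t) − e^(−k₂t))/(k₂−k₁).
e^(−k₁t) = e^(−0.861×1.02) = e^(−0.8782) = 0.4155; e^(−k₂t) = e^(−0.04804) = 0.9531.
C_P = 0.861×1.05/(0.0471−0.861) × (0.4155−0.9531) = (-1.111)×(-0.5376) = 0.5971 mol/L.
Y_P = C_P/C_{A0} = 0.5971/1.05 = 0.569.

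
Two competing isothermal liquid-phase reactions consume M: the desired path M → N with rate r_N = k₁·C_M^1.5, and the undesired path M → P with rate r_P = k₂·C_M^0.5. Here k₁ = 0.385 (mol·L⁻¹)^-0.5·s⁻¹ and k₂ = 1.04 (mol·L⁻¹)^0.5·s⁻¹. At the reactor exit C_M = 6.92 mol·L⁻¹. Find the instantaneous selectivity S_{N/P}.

S_{N/P} = r_N/r_P = (k₁·C_M^1.5)/(k₂·C_M^0.5) = (k₁/k₂)·C_M.
= (0.385×6.920^1.5) / (1.04×6.920^0.5) = 7.008/2.736 = 2.56.
Since the desired path is higher order in M, keeping C_M high (PFR or concentrated feed) favours N.

2.56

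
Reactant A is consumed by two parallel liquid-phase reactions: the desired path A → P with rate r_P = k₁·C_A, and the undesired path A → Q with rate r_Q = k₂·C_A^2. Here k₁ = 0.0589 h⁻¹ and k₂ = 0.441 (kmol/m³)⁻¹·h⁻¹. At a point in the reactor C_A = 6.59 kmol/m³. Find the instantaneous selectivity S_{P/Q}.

S_{P/Q} = r_P/r_Q = (k₁·C_A)/(k₂·C_A^2) = (k₁/k₂)·C_A⁻¹.
= (0.0589×6.590) / (0.441×6.590^2) = 0.3882/19.15 = 0.0203.
The undesired path is higher order in A, so low C_A (CSTR or dilute feed) favours P.

0.0203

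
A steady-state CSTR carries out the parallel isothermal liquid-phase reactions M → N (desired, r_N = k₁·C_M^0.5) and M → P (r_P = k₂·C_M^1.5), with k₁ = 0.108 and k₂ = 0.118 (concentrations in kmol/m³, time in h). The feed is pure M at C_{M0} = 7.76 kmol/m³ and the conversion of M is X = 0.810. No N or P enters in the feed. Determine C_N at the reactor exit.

Exit C_M = C_{M0}(1−X) = 7.76×0.190 = 1.474 kmol/m³.
Rates in a CSTR are evaluated at the outlet concentration: r_N = 0.108×1.474^0.5 = 0.1311, r_P = 0.118×1.474^1.5 = 0.2113.
Fraction of consumed M going to N: r_N/(r_N+r_P) = 0.3830.
C_N = 0.3830·C_{M0}·X = 0.3830×7.76×0.810 = 2.41 kmol/m³.

2.41 kmol/m³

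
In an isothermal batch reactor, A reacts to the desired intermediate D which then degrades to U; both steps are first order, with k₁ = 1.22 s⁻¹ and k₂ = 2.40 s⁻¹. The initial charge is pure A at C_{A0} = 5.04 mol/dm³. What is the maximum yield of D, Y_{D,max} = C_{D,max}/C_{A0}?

0.253

For a first-order series the maximum intermediate yield is C_{D,max}/C_{A0} = (k₁/k₂)^[k₂/(k₂−k₁)].
= (1.22/2.40)^(2.40/(2.40−1.22)) = (0.5083)^(2.034) = 0.2525.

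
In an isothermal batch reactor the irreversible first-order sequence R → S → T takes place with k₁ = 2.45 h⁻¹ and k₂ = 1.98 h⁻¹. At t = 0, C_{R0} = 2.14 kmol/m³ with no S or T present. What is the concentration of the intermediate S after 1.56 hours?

For first-order series with pure R initially, C_S(t) = k₁C_{R0}/(k₂−k₁)·(e^(−k₁t) − e^(−k₂t)).
e^(−k₁t) = e^(−2.45×1.56) = e^(−3.822) = 0.02188; e^(−k₂t) = e^(−3.089) = 0.04556.
C_S = 2.45×2.14/(1.98−2.45) × (0.02188−0.04556) = (-11.16)×(-0.02367) = 0.2641 kmol/m³.

0.264 kmol/m³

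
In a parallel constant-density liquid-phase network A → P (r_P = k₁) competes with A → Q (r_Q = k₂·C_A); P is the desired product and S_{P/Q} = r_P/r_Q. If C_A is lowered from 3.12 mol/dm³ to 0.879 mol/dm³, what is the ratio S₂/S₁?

S_{P/Q} = (k₁/k₂)·C_A⁻¹, so S₂/S₁ = (C_{A,2}/C_{A,1})⁻¹.
= 3.12/0.879 = 3.55.
Selectivity toward P rises as C_A falls — low-concentration operation is favoured.

3.55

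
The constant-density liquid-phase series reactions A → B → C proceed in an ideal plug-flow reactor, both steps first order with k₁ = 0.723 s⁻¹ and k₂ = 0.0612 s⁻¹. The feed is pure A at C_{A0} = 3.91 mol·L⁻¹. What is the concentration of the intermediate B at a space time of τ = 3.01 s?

For first-order series with pure A initially, C_B(τ) = k₁C_{A0}/(k₂−k₁)·(e^(−k₁τ) − e^(−k₂τ)).
e^(−k₁τ) = e^(−0.723×3.01) = e^(−2.176) = 0.1135; e^(−k₂τ) = e^(−0.1842) = 0.8318.
C_B = 0.723×3.91/(0.0612−0.723) × (0.1135−0.8318) = (-4.272)×(-0.7183) = 3.068 mol·L⁻¹.

3.07 mol·L⁻¹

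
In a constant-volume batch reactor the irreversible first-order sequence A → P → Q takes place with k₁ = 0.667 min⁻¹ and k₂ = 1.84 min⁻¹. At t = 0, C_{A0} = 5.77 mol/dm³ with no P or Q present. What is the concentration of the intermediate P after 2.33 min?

The intermediate concentration in a first-order A→B→C sequence is C_P = k₁C_{A0}(e^(−k₁t) − e^(−k₂t))/(k₂−k₁).
e^(−k₁t) = e^(−0.667×2.33) = e^(−1.554) = 0.2114; e^(−k₂t) = e^(−4.287) = 0.01374.
C_P = 0.667×5.77/(1.84−0.667) × (0.2114−0.01374) = 3.281×0.1976 = 0.6484 mol/dm³.

0.648 mol/dm³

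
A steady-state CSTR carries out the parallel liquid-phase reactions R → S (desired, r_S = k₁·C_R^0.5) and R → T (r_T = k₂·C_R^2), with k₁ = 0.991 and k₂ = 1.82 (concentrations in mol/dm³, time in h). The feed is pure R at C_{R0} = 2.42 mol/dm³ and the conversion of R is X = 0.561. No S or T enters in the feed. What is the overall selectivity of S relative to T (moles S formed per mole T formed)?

Exit C_R = C_{R0}(1−X) = 2.42×0.439 = 1.062 mol/dm³.
A CSTR operates uniformly at the exit composition, giving r_S = 1.021 and r_T = 2.054 (each k·C_R^n at C_R = 1.062).
Overall selectivity = C_S/C_T = r_Sτ/(r_Tτ) = r_S/r_T = 0.497.

0.497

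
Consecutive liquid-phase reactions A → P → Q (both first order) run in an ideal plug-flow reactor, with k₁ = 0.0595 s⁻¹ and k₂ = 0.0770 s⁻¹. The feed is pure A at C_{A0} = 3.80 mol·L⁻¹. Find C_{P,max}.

1.22 mol·L⁻¹

At the optimum, C_{P,max}/C_{A0} = (k₁/k₂)^[k₂/(k₂−k₁)].
= (0.0595/0.0770)^(0.0770/(0.0770−0.0595)) = (0.7727)^(4.400) = 0.3216.
C_{P,max} = 0.3216×3.80 = 1.22 mol·L⁻¹.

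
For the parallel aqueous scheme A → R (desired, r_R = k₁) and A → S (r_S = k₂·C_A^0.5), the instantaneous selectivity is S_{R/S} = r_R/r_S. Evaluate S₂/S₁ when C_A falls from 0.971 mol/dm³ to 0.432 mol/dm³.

S_{R/S} = (k₁/k₂)·C_A^-0.5, so S₂/S₁ = (C_{A,2}/C_{A,1})^-0.5.
= (0.432/0.971)^(-0.5) = (0.4449)^(-0.5) = 1.50.
Selectivity toward R rises as C_A falls — low-concentration operation is favoured.

1.50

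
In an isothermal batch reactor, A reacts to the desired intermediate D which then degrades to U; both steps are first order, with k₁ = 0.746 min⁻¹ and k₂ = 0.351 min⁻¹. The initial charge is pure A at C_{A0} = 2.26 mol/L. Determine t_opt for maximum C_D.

Setting dC_D/dt = 0 gives t_opt = ln(k₂/k₁)/(k₂−k₁).
= ln(0.351/0.746)/(0.351−0.746) = ln(0.4705)/-0.3950 = -0.7539/-0.3950 = 1.91 min.

1.91 min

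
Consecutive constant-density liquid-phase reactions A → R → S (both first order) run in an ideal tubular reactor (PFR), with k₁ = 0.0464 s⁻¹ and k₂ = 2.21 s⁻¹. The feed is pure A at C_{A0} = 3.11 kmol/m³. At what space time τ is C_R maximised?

1.79 s

For first-order series the maximum of C_R occurs at τ_opt = ln(k₂/k₁)/(k₂−k₁).
= ln(2.21/0.0464)/(2.21−0.0464) = ln(47.63)/2.164 = 3.863/2.164 = 1.79 s.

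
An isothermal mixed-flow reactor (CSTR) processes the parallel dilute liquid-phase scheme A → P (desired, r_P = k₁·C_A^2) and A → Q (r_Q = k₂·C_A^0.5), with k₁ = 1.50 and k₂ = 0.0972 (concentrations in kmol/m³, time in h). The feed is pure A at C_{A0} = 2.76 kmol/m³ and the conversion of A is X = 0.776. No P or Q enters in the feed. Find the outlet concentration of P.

Exit C_A = C_{A0}(1−X) = 2.76×0.224 = 0.6182 kmol/m³.
A CSTR operates uniformly at the exit composition, giving r_P = 0.5733 and r_Q = 0.07643 (each k·C_A^n at C_A = 0.6182).
Fraction of consumed A going to P: r_P/(r_P+r_Q) = 0.8824.
C_P = 0.8824·C_{A0}·X = 0.8824×2.76×0.776 = 1.89 kmol/m³.

1.89 kmol/m³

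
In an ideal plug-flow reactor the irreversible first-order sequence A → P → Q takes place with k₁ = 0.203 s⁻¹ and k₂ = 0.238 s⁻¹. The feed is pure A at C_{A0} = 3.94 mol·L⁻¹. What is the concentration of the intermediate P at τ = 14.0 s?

0.516 mol·L⁻¹

The intermediate concentration in a first-order A→B→C sequence is C_P = k₁C_{A0}(e^(−k₁τ) − e^(−k₂τ))/(k₂−k₁).
e^(−k₁τ) = e^(−0.203×14.0) = e^(−2.842) = 0.05831; e^(−k₂τ) = e^(−3.332) = 0.03572.
C_P = 0.203×3.94/(0.238−0.203) × (0.05831−0.03572) = 22.85×0.02259 = 0.5162 mol·L⁻¹.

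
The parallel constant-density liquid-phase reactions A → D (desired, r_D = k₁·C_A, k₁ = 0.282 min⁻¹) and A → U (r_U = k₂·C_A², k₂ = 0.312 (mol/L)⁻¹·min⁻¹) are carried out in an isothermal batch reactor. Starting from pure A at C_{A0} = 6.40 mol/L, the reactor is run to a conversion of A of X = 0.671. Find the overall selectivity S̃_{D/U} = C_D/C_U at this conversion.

0.229

C_A = C_{A0}(1−X) = 2.106 mol/L.
Along a PFR/batch, dC_D/dC_A = −r_D/(r_D+r_U) = −k₁/(k₁+k₂·C_A).
Integrating from C_{A0} to C_A: C_D = (0.282/0.312)·ln[(0.282+0.312·6.40)/(0.282+0.312·2.11)] = 0.9038·ln(2.279/0.9389) = 0.8014 mol/L.
C_U = (C_{A0}−C_A)−C_D = 3.493 mol/L; S̃_{D/U} = 0.8014/3.493 = 0.229.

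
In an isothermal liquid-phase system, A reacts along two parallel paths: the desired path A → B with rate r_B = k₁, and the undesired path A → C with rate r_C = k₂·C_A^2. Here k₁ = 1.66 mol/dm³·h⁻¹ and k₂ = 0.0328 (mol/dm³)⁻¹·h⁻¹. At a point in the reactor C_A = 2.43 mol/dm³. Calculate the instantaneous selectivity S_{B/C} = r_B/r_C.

S_{B/C} = r_B/r_C = (k₁)/(k₂·C_A^2) = (k₁/k₂)·C_A^-2.
= (1.66) / (0.0328×2.430^2) = 1.660/0.1937 = 8.57.
The undesired path is higher order in A, so low C_A (CSTR or dilute feed) favours B.

8.57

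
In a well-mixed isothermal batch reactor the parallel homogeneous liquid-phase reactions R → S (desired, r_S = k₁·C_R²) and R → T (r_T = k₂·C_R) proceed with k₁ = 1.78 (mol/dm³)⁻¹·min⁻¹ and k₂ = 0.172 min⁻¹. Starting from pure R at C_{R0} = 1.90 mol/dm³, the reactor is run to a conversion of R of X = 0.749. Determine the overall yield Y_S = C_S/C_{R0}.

C_R = C_{R0}(1−X) = 0.4769 mol/dm³.
Along a PFR/batch, dC_T/dC_R = −r_T/(r_S+r_T) = −k₂/(k₂+k₁·C_R).
Integrating from C_{R0} to C_R: C_T = (0.172/1.78)·ln[(0.172+1.78·1.90)/(0.172+1.78·0.477)] = 0.09663·ln(3.554/1.021) = 0.1205 mol/dm³.
Then C_S = (C_{R0}−C_R) − C_T = 1.423 − 0.1205 = 1.303 mol/dm³.
Y_S = C_S/C_{R0} = 1.303/1.90 = 0.686.

0.686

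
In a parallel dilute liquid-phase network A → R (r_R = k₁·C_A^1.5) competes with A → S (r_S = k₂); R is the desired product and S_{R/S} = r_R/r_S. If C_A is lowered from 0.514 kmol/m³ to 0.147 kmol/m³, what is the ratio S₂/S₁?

S_{R/S} = (k₁/k₂)·C_A^1.5, so S₂/S₁ = (C_{A,2}/C_{A,1})^1.5.
= (0.147/0.514)^1.5 = (0.2860)^1.5 = 0.153.

0.153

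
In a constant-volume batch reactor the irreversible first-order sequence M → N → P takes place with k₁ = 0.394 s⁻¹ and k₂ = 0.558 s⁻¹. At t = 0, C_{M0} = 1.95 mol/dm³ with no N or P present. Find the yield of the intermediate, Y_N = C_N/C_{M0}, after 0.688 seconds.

For first-order series with pure M initially, C_N(t) = k₁C_{M0}/(k₂−k₁)·(e^(−k₁t) − e^(−k₂t)).
e^(−k₁t) = e^(−0.394×0.688) = e^(−0.2711) = 0.7626; e^(−k₂t) = e^(−0.3839) = 0.6812.
C_N = 0.394×1.95/(0.558−0.394) × (0.7626−0.6812) = 4.685×0.08136 = 0.3812 mol/dm³.
Y_N = C_N/C_{M0} = 0.3812/1.95 = 0.195.

0.195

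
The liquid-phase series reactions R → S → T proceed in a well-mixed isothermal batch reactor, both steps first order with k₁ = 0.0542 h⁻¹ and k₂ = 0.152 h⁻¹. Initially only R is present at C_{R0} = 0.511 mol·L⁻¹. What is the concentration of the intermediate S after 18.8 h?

Solving the coupled first-order balances gives C_S(t) = [k₁/(k₂−k₁)]·C_{R0}·(e^(−k₁t) − e^(−k₂t)).
e^(−k₁t) = e^(−0.0542×18.8) = e^(−1.019) = 0.3610; e^(−k₂t) = e^(−2.858) = 0.05741.
C_S = 0.0542×0.511/(0.152−0.0542) × (0.3610−0.05741) = 0.2832×0.3036 = 0.08597 mol·L⁻¹.

0.0860 mol·L⁻¹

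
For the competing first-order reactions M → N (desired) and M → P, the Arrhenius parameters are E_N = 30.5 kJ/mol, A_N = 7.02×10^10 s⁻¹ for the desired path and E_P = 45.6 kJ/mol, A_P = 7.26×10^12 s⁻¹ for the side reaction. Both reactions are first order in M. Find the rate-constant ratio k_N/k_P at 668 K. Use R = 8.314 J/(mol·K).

With equal orders, S_{N/P} = k_N/k_P = (A_N/A_P)·exp[(E_P−E_N)/(RT)].
(E_P−E_N)/(RT) = (45.6−30.5)×10³/(8.314×668) = 15100/5554 = 2.719.
k_N/k_P = (7.02×10^10/7.26×10^12)·exp(2.719) = 0.009669 × 15.16 = 0.147.

0.147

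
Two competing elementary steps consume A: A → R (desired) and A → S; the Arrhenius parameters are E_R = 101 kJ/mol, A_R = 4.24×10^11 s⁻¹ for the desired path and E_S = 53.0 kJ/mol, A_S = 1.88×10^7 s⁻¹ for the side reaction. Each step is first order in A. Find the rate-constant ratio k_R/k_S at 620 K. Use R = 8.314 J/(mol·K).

With equal orders, S_{R/S} = k_R/k_S = (A_R/A_S)·exp[(E_S−E_R)/(RT)].
(E_S−E_R)/(RT) = (53.0−101)×10³/(8.314×620) = -48000/5155 = -9.312.
k_R/k_S = (4.24×10^11/1.88×10^7)·exp(-9.312) = 22553 × 9.034×10^-5 = 2.04.
Since E_R > E_S, raising the temperature improves selectivity toward R.

2.04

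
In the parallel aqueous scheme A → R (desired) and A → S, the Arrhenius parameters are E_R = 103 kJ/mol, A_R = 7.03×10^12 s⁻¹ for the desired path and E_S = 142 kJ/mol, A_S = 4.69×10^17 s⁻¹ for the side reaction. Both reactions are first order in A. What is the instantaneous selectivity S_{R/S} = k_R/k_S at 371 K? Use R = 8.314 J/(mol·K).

4.64

With equal orders, S_{R/S} = k_R/k_S = (A_R/A_S)·exp[(E_S−E_R)/(RT)].
(E_S−E_R)/(RT) = (142−103)×10³/(8.314×371) = 39000/3084 = 12.64.
k_R/k_S = (7.03×10^12/4.69×10^17)·exp(12.64) = 1.499×10^-5 × 3.099×10^5 = 4.64.
Since E_R < E_S, lowering the temperature improves selectivity toward R.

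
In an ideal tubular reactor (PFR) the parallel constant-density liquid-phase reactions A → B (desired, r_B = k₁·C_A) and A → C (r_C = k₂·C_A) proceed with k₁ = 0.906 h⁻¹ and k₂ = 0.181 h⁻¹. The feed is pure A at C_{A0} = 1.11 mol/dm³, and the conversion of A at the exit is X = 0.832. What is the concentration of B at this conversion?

C_A = C_{A0}(1−X) = 0.1865 mol/dm³.
Both paths are first order in A, so the instantaneous fraction to B is constant: dC_B/d(−C_A) = k₁/(k₁+k₂) = 0.8335.
C_B = 0.8335·(C_{A0}−C_A) = 0.8335×0.9235 = 0.770 mol/dm³.

0.770 mol/dm³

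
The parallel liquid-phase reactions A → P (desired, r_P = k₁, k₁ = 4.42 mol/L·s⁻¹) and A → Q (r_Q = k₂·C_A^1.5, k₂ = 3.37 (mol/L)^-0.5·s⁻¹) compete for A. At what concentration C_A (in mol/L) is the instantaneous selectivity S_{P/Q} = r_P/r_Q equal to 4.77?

0.423 mol/L

S_{P/Q} = (k₁/k₂)·C_A^-1.5 ⇒ C_A = (S·k₂/k₁)^(1/(-1.5)).
= (4.77×3.37/4.42)^(-0.6667) = (3.637)^(-0.6667) = 0.423 mol/L.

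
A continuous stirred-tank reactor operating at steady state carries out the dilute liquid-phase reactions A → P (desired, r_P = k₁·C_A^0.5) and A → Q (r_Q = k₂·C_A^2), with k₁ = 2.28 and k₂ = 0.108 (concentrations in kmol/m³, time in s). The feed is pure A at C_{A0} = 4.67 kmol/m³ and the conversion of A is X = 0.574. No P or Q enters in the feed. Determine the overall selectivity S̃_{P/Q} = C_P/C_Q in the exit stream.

Exit C_A = C_{A0}(1−X) = 4.67×0.426 = 1.989 kmol/m³.
In a CSTR the entire volume is at exit conditions, so r_P = 2.28×1.989^0.5 = 3.216 and r_Q = 0.108×1.989^2 = 0.4274.
Overall selectivity = C_P/C_Q = r_Pτ/(r_Qτ) = r_P/r_Q = 7.52.

7.52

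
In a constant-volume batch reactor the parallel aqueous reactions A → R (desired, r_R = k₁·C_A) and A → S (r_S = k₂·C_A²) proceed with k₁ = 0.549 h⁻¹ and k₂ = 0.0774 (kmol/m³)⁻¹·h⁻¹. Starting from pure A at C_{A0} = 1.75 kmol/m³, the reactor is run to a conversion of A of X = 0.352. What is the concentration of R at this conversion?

C_A = C_{A0}(1−X) = 1.134 kmol/m³.
Along a PFR/batch, dC_R/dC_A = −r_R/(r_R+r_S) = −k₁/(k₁+k₂·C_A).
Integrating from C_{A0} to C_A: C_R = (0.549/0.0774)·ln[(0.549+0.0774·1.75)/(0.549+0.0774·1.13)] = 7.093·ln(0.6845/0.6368) = 0.5121 kmol/m³.

0.512 kmol/m³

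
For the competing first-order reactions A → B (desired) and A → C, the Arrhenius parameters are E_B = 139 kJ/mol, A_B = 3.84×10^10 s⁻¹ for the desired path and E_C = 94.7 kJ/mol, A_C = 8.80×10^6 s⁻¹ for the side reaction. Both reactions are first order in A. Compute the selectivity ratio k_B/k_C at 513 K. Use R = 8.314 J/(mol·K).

With equal orders, S_{B/C} = k_B/k_C = (A_B/A_C)·exp[(E_C−E_B)/(RT)].
(E_C−E_B)/(RT) = (94.7−139)×10³/(8.314×513) = -44300/4265 = -10.39.
k_B/k_C = (3.84×10^10/8.80×10^6)·exp(-10.39) = 4364 × 3.084×10^-5 = 0.135.
Since E_B > E_C, raising the temperature improves selectivity toward B.

0.135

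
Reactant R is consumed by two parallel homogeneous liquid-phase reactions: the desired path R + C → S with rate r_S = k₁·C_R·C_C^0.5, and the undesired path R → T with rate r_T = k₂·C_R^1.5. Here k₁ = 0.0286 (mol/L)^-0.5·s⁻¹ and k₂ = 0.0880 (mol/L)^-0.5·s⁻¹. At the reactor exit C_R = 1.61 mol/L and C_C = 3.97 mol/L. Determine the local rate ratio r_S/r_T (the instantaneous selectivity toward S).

S_{S/T} = r_S/r_T = (k₁·C_R·C_C^0.5)/(k₂·C_R^1.5) = (k₁/k₂)·C_R^-0.5·C_C^0.5.
= (0.0286×1.610×3.970^0.5) / (0.0880×1.610^1.5) = 0.09175/0.1798 = 0.510.
The undesired path is higher order in R, so low C_R (CSTR or dilute feed) favours S.

0.510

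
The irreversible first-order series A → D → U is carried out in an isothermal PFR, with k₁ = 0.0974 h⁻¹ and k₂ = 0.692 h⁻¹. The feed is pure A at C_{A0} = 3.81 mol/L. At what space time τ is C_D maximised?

3.30 h

For first-order series the maximum of C_D occurs at τ_opt = ln(k₂/k₁)/(k₂−k₁).
= ln(0.692/0.0974)/(0.692−0.0974) = ln(7.105)/0.5946 = 1.961/0.5946 = 3.30 h.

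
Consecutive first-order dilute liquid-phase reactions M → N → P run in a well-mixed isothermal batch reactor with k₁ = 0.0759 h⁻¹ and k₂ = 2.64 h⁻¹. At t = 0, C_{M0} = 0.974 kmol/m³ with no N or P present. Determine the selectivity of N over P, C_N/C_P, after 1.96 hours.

Solving the coupled first-order balances gives C_N(t) = [k₁/(k₂−k₁)]·C_{M0}·(e^(−k₁t) − e^(−k₂t)).
e^(−k₁t) = e^(−0.0759×1.96) = e^(−0.1488) = 0.8618; e^(−k₂t) = e^(−5.174) = 0.005660.
C_N = 0.0759×0.974/(2.64−0.0759) × (0.8618−0.005660) = 0.02883×0.8561 = 0.02468 kmol/m³.
C_M = C_{M0}e^(−k₁t) = 0.8394 kmol/m³, so C_P = C_{M0}−C_M−C_N = 0.1100 kmol/m³; C_N/C_P = 0.224.

0.224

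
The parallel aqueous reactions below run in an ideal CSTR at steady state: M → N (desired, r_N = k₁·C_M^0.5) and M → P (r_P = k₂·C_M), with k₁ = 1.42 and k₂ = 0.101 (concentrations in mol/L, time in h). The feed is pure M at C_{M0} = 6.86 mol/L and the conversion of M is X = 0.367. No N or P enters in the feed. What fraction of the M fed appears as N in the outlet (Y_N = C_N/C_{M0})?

Exit C_M = C_{M0}(1−X) = 6.86×0.633 = 4.342 mol/L.
In a CSTR the entire volume is at exit conditions, so r_N = 1.42×4.342^0.5 = 2.959 and r_P = 0.101×4.342 = 0.4386.
Fraction of consumed M going to N: r_N/(r_N+r_P) = 0.8709.
C_N = 0.8709·C_{M0}·X = 0.8709×6.86×0.367 = 2.19 mol/L; Y_N = C_N/C_{M0} = 0.320.

0.320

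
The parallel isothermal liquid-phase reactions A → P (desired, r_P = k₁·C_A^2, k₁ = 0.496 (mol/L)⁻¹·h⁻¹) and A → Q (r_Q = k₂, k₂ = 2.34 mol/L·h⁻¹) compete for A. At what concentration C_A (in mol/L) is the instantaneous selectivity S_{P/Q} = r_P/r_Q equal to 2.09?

S_{P/Q} = (k₁/k₂)·C_A^2 ⇒ C_A = (S·k₂/k₁)^(0.5).
= (2.09×2.34/0.496)^(0.5) = (9.860)^(0.5) = 3.14 mol/L.

3.14 mol/L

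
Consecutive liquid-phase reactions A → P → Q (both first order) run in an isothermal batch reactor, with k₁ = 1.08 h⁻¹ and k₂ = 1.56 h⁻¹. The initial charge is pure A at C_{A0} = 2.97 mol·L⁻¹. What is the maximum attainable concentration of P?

For a first-order series the maximum intermediate yield is C_{P,max}/C_{A0} = (k₁/k₂)^[k₂/(k₂−k₁)].
= (1.08/1.56)^(1.56/(1.56−1.08)) = (0.6923)^(3.250) = 0.3027.
C_{P,max} = 0.3027×2.97 = 0.899 mol·L⁻¹.

0.899 mol·L⁻¹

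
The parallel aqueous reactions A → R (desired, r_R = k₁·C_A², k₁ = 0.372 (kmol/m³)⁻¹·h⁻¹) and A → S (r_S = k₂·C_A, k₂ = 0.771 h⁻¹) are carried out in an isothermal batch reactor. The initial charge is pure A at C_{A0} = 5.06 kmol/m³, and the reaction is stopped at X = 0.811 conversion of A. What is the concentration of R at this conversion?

2.33 kmol/m³

C_A = C_{A0}(1−X) = 0.9563 kmol/m³.
Along a PFR/batch, dC_S/dC_A = −r_S/(r_R+r_S) = −k₂/(k₂+k₁·C_A).
Integrating from C_{A0} to C_A: C_S = (0.771/0.372)·ln[(0.771+0.372·5.06)/(0.771+0.372·0.956)] = 2.073·ln(2.653/1.127) = 1.775 kmol/m³.
Then C_R = (C_{A0}−C_A) − C_S = 4.104 − 1.775 = 2.329 kmol/m³.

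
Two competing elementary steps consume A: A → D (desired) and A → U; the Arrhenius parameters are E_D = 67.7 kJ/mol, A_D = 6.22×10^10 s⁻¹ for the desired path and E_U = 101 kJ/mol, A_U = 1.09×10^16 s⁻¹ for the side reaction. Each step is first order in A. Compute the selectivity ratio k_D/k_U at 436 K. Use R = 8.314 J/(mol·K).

0.0557

Since both paths have the same order in A, the concentration cancels and S_{D/U} = k_D/k_U = (A_D/A_U)·exp[(E_U−E_D)/(RT)].
(E_U−E_D)/(RT) = (101−67.7)×10³/(8.314×436) = 33300/3625 = 9.186.
k_D/k_U = (6.22×10^10/1.09×10^16)·exp(9.186) = 5.706×10^-6 × 9764 = 0.0557.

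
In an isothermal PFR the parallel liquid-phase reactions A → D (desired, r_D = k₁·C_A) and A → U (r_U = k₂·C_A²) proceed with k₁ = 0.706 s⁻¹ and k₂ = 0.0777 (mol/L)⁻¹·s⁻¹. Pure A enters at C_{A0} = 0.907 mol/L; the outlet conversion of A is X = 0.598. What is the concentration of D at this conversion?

0.507 mol/L

C_A = C_{A0}(1−X) = 0.3646 mol/L.
Along a PFR/batch, dC_D/dC_A = −r_D/(r_D+r_U) = −k₁/(k₁+k₂·C_A).
Integrating from C_{A0} to C_A: C_D = (0.706/0.0777)·ln[(0.706+0.0777·0.907)/(0.706+0.0777·0.365)] = 9.086·ln(0.7765/0.7343) = 0.5070 mol/L.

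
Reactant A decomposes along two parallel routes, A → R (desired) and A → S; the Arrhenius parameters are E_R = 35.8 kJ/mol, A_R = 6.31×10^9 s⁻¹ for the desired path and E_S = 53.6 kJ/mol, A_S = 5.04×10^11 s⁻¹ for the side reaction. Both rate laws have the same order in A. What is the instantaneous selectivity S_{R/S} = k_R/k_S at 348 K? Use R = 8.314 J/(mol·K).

With equal orders, S_{R/S} = k_R/k_S = (A_R/A_S)·exp[(E_S−E_R)/(RT)].
(E_S−E_R)/(RT) = (53.6−35.8)×10³/(8.314×348) = 17800/2893 = 6.152.
k_R/k_S = (6.31×10^9/5.04×10^11)·exp(6.152) = 0.01252 × 469.8 = 5.88.
Since E_R < E_S, lowering the temperature improves selectivity toward R.

5.88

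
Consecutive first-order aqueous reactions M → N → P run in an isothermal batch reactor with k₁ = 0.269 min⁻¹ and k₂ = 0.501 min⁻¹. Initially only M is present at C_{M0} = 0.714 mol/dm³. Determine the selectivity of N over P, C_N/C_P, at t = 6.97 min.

The intermediate concentration in a first-order A→B→C sequence is C_N = k₁C_{M0}(e^(−k₁t) − e^(−k₂t))/(k₂−k₁).
e^(−k₁t) = e^(−0.269×6.97) = e^(−1.875) = 0.1534; e^(−k₂t) = e^(−3.492) = 0.03044.
C_N = 0.269×0.714/(0.501−0.269) × (0.1534−0.03044) = 0.8279×0.1229 = 0.1018 mol/dm³.
C_M = C_{M0}e^(−k₁t) = 0.1095 mol/dm³, so C_P = C_{M0}−C_M−C_N = 0.5027 mol/dm³; C_N/C_P = 0.202.

0.202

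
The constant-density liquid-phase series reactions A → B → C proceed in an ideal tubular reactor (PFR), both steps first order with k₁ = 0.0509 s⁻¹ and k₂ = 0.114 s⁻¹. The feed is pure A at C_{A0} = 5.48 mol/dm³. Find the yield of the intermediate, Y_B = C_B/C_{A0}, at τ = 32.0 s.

Solving the coupled first-order balances gives C_B(τ) = [k₁/(k₂−k₁)]·C_{A0}·(e^(−k₁τ) − e^(−k₂τ)).
e^(−k₁τ) = e^(−0.0509×32.0) = e^(−1.629) = 0.1962; e^(−k₂τ) = e^(−3.648) = 0.02604.
C_B = 0.0509×5.48/(0.114−0.0509) × (0.1962−0.02604) = 4.420×0.1701 = 0.7520 mol/dm³.
Y_B = C_B/C_{A0} = 0.7520/5.48 = 0.137.

0.137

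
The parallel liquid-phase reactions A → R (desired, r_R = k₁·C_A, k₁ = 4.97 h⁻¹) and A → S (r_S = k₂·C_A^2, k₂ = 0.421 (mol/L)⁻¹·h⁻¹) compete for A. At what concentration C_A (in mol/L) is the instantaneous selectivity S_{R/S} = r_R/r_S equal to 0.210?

S_{R/S} = (k₁/k₂)·C_A⁻¹ ⇒ C_A = (S·k₂/k₁)^(-1).
= (0.210×0.421/4.97)^(-1) = (0.01779)^(-1) = 56.2 mol/L.

56.2 mol/L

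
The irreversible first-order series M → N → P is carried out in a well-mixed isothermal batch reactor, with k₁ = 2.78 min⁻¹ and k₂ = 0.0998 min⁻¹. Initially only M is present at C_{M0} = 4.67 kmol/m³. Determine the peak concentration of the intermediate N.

Evaluating C_N at t_opt = ln(k₂/k₁)/(k₂−k₁) gives C_{N,max}/C_{M0} = (k₁/k₂)^[k₂/(k₂−k₁)].
= (2.78/0.0998)^(0.0998/(0.0998−2.78)) = (27.86)^(-0.03724) = 0.8835.
C_{N,max} = 0.8835×4.67 = 4.13 kmol/m³.

4.13 kmol/m³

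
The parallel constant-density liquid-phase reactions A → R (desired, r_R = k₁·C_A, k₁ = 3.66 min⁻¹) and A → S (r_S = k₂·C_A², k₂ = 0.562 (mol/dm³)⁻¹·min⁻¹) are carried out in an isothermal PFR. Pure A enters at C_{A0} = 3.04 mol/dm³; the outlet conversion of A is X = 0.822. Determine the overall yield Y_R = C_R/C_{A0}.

0.650

C_A = C_{A0}(1−X) = 0.5411 mol/dm³.
Along a PFR/batch, dC_R/dC_A = −r_R/(r_R+r_S) = −k₁/(k₁+k₂·C_A).
Integrating from C_{A0} to C_A: C_R = (3.66/0.562)·ln[(3.66+0.562·3.04)/(3.66+0.562·0.541)] = 6.512·ln(5.368/3.964) = 1.975 mol/dm³.
Y_R = C_R/C_{A0} = 1.975/3.04 = 0.650.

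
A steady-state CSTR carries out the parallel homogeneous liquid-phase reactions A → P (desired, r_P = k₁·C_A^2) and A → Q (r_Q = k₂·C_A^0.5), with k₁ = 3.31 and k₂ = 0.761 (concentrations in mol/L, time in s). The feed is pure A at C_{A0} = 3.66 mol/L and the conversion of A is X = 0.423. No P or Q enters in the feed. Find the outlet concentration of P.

Exit C_A = C_{A0}(1−X) = 3.66×0.577 = 2.112 mol/L.
In a CSTR the entire volume is at exit conditions, so r_P = 3.31×2.112^2 = 14.76 and r_Q = 0.761×2.112^0.5 = 1.106.
Fraction of consumed A going to P: r_P/(r_P+r_Q) = 0.9303.
C_P = 0.9303·C_{A0}·X = 0.9303×3.66×0.423 = 1.44 mol/L.

1.44 mol/L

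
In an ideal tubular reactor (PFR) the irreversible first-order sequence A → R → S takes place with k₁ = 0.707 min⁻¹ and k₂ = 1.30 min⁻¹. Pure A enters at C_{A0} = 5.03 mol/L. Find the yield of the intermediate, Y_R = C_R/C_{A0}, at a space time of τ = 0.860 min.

0.259

For first-order series with pure A initially, C_R(τ) = k₁C_{A0}/(k₂−k₁)·(e^(−k₁τ) − e^(−k₂τ)).
e^(−k₁τ) = e^(−0.707×0.860) = e^(−0.6080) = 0.5444; e^(−k₂τ) = e^(−1.118) = 0.3269.
C_R = 0.707×5.03/(1.30−0.707) × (0.5444−0.3269) = 5.997×0.2175 = 1.304 mol/L.
Y_R = C_R/C_{A0} = 1.304/5.03 = 0.259.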